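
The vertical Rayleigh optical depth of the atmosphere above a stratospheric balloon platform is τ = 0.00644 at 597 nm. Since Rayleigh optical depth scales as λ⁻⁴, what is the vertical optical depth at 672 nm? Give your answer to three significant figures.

0.00401

τ(672 nm) = τ(597 nm) × (597/672)⁴ = 0.00644 × (0.8884)⁴ = 0.00644 × 0.6229 = 0.0040.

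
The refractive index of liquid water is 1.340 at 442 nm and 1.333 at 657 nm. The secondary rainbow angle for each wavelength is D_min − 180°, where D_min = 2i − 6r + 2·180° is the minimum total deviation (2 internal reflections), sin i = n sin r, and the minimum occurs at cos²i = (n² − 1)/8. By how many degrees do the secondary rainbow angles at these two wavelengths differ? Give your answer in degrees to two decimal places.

1.82°

At 442 nm (n = 1.340): cos²i = 0.09945 → i = 71.618°, r = 45.088°, D_min = 232.709°, rainbow angle = 52.709°.
At 657 nm (n = 1.333): cos²i = 0.09711 → i = 71.843°, r = 45.466°, D_min = 230.891°, rainbow angle = 50.891°.
Angular width = |52.709° − 50.891°| = 1.818°.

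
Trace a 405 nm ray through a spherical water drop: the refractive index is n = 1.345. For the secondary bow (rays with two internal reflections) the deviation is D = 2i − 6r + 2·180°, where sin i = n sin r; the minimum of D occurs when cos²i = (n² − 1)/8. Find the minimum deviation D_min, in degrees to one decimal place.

cos²i = (1.80902 − 1)/8 = 0.10113; i = arccos(0.31801) = 71.458°.
sin r = sin 71.458°/1.345 = 0.70490; r = 44.821°.
D_min = 2·71.458° − 6·44.821° + 360° = 233.987°.

234.0°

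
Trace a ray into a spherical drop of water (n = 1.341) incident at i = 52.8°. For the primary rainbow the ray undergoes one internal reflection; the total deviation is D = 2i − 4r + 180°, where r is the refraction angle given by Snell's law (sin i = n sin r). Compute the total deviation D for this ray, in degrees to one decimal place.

139.8°

sin r = sin 52.8° / 1.341 = 0.7965/1.341 = 0.5940; r = 36.44°.
D = 2·52.8° − 4·36.44° + 180° = 105.60° − 145.76° + 180° = 139.84°.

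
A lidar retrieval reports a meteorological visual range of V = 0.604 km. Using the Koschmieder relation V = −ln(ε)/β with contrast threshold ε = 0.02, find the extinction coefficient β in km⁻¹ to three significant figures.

β = −ln(0.02) / V = 3.912 / 0.604 = 6.4769 km⁻¹.

6.48 km⁻¹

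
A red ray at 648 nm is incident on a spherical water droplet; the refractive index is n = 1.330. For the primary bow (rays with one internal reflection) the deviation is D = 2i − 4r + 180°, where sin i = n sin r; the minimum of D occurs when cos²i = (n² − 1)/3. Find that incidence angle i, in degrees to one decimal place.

59.6°

cos²i = (1.330² − 1)/3 = (1.76890 − 1)/3 = 0.25630.
cos i = 0.50626, so i = 59.585°.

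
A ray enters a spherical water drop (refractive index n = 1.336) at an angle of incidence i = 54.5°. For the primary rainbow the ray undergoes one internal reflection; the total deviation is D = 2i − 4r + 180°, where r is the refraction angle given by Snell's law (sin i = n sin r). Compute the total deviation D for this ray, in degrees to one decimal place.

sin r = sin 54.5° / 1.336 = 0.8141/1.336 = 0.6094; r = 37.54°.
D = 2·54.5° − 4·37.54° + 180° = 109.00° − 150.18° + 180° = 138.82°.

138.8°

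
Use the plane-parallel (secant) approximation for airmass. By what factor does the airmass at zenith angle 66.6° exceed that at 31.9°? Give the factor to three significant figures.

X(66.6°)/X(31.9°) = sec 66.6° / sec 31.9° = cos 31.9° / cos 66.6° = 0.8490/0.3971 = 2.1377.

2.14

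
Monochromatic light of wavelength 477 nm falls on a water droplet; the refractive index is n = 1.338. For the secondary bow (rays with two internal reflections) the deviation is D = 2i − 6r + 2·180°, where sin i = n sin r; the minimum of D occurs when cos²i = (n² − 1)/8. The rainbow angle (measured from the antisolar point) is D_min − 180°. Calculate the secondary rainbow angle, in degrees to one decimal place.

52.2°

cos²i = (1.79024 − 1)/8 = 0.09878; i = arccos(0.31429) = 71.682°.
sin r = sin 71.682°/1.338 = 0.70951; r = 45.195°.
D_min = 2·71.682° − 6·45.195° + 360° = 232.193°.
Rainbow angle = D_min − 180° = 52.193°.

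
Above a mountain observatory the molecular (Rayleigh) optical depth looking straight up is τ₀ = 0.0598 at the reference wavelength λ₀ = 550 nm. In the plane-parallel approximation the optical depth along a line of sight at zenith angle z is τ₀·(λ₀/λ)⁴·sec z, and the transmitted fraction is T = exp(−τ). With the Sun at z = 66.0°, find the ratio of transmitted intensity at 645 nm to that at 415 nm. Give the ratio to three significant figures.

Airmass: sec 66.0° = 2.4586.
τ(645 nm) = 0.0598 × (550/645)⁴ × 2.4586 = 0.0598 × 0.5287 × 2.4586 = 0.0777.
τ(415 nm) = 0.0598 × (550/415)⁴ × 2.4586 = 0.0598 × 3.0850 × 2.4586 = 0.4536.
T(645)/T(415) = exp(τ_B − τ_A) = exp(0.3758) = 1.4562.

1.46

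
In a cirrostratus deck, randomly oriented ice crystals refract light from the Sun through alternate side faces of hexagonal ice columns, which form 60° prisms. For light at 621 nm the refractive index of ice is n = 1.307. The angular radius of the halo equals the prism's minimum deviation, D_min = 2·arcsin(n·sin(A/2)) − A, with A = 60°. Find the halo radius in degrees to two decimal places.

n·sin(A/2) = 1.307 × sin 30° = 1.307 × 0.5000 = 0.6535.
D_min = 2·arcsin(0.6535) − 60° = 2 × 40.806° − 60° = 21.612°.

21.61°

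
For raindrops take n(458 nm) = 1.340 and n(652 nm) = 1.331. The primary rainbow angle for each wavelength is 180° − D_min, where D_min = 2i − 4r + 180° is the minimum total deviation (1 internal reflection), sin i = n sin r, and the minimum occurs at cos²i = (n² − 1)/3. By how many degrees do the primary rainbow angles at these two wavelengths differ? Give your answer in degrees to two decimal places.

At 458 nm (n = 1.340): cos²i = 0.26520 → i = 59.004°, r = 39.770°, D_min = 138.929°, rainbow angle = 41.071°.
At 652 nm (n = 1.331): cos²i = 0.25719 → i = 59.527°, r = 40.356°, D_min = 137.630°, rainbow angle = 42.370°.
Angular width = |41.071° − 42.370°| = 1.299°.

1.30°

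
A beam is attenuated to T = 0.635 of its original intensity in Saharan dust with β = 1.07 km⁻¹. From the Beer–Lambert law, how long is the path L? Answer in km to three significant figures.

Beer–Lambert: T = exp(−βL) ⇒ L = −ln(T)/β = −ln(0.635)/1.07 = 0.4541/1.07 = 0.4244 km.

0.424 km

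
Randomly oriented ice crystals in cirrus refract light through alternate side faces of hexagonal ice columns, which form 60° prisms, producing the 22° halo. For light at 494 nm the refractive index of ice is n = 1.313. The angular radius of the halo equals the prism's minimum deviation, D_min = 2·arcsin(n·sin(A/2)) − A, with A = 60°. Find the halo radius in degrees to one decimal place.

22.1°

n·sin(A/2) = 1.313 × sin 30° = 1.313 × 0.5000 = 0.6565.
D_min = 2·arcsin(0.6565) − 60° = 2 × 41.033° − 60° = 22.067°.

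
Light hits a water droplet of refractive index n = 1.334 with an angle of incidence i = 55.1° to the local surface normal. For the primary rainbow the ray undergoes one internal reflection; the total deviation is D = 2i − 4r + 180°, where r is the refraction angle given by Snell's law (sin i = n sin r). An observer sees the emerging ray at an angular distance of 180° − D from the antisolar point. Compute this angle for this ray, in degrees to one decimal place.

sin r = sin 55.1° / 1.334 = 0.8202/1.334 = 0.6148; r = 37.94°.
D = 2·55.1° − 4·37.94° + 180° = 110.20° − 151.75° + 180° = 138.45°.
Angle from antisolar point = 180° − D = 41.55°.

41.6°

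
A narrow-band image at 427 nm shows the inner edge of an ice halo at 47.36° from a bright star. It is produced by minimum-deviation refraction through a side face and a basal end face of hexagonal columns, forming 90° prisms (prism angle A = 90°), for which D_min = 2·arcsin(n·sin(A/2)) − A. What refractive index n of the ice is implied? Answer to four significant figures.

Rearranging: n = sin((D_min + A)/2) / sin(A/2).
(D_min + A)/2 = (47.36° + 90°)/2 = 68.680°.
n = sin 68.680° / sin 45° = 0.9316 / 0.7071 = 1.3174.

1.317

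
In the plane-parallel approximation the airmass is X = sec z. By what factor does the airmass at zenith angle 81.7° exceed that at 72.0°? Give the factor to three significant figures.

X(81.7°)/X(72.0°) = sec 81.7° / sec 72.0° = cos 72.0° / cos 81.7° = 0.3090/0.1444 = 2.1407.

2.14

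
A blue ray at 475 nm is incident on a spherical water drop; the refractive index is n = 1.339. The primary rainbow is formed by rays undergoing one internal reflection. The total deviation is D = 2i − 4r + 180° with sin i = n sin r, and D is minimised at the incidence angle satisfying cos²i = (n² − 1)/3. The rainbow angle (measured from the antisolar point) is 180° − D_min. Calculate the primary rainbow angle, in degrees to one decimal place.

cos²i = (1.79292 − 1)/3 = 0.26431; i = arccos(0.51411) = 59.062°.
sin r = sin 59.062°/1.339 = 0.64057; r = 39.834°.
D_min = 2·59.062° − 4·39.834° + 180° = 138.786°.
Rainbow angle = 180° − D_min = 41.214°.

41.2°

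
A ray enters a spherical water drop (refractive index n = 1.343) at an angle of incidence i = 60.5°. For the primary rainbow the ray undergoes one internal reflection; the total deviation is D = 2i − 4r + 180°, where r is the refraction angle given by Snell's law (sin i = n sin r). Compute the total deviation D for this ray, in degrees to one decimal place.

sin r = sin 60.5° / 1.343 = 0.8704/1.343 = 0.6481; r = 40.40°.
D = 2·60.5° − 4·40.40° + 180° = 121.00° − 161.58° + 180° = 139.42°.

139.4°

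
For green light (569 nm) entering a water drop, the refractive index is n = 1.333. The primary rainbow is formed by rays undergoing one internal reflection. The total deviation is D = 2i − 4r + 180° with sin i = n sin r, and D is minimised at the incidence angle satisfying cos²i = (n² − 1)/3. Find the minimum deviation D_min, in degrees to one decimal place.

137.9°

cos²i = (1.77689 − 1)/3 = 0.25896; i = arccos(0.50888) = 59.410°.
sin r = sin 59.410°/1.333 = 0.64579; r = 40.225°.
D_min = 2·59.410° − 4·40.225° + 180° = 137.922°.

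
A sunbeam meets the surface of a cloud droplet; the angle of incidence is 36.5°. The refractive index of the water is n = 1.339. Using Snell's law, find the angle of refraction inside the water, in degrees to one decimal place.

Snell: sin θ_r = sin θ_i / n = sin 36.5° / 1.339 = 0.5948 / 1.339 = 0.4442.
θ_r = arcsin(0.4442) = 26.37°.

26.4°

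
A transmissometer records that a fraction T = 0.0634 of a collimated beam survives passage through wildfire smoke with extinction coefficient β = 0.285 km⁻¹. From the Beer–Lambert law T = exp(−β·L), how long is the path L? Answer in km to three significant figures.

Beer–Lambert: T = exp(−βL) ⇒ L = −ln(T)/β = −ln(0.0634)/0.285 = 2.7583/0.285 = 9.678 km.

9.68 km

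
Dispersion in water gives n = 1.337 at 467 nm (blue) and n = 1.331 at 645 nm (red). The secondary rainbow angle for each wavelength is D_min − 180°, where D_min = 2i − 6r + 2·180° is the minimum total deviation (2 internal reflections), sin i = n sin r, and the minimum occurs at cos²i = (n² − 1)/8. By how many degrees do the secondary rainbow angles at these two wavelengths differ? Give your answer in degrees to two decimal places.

1.57°

At 467 nm (n = 1.337): cos²i = 0.09845 → i = 71.714°, r = 45.249°, D_min = 231.934°, rainbow angle = 51.934°.
At 645 nm (n = 1.331): cos²i = 0.09645 → i = 71.907°, r = 45.575°, D_min = 230.365°, rainbow angle = 50.365°.
Angular width = |51.934° − 50.365°| = 1.569°.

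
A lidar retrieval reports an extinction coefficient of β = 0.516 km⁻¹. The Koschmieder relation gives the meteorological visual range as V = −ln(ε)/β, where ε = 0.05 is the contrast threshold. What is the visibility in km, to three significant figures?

5.81 km

V = −ln(0.05) / 0.516 = 2.996 / 0.516 = 5.8057 km.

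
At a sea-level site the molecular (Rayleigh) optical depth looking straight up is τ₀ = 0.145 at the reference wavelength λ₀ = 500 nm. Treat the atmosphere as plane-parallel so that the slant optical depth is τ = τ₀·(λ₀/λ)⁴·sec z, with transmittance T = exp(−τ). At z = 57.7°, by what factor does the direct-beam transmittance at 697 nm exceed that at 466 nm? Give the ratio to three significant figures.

1.33

Airmass: sec 57.7° = 1.8714.
τ(697 nm) = 0.145 × (500/697)⁴ × 1.8714 = 0.145 × 0.2648 × 1.8714 = 0.0719.
τ(466 nm) = 0.145 × (500/466)⁴ × 1.8714 = 0.145 × 1.3254 × 1.8714 = 0.3596.
T(697)/T(466) = exp(τ_B − τ_A) = exp(0.2878) = 1.3335.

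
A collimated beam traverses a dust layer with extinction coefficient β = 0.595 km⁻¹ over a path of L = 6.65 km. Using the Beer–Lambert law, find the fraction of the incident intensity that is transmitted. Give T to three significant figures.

τ = β·L = 0.595 × 6.65 = 3.9567.
T = exp(−3.9567) = 0.0191.

0.0191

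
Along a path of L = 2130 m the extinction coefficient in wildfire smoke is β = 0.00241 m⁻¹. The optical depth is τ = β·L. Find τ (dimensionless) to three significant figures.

τ = β·L = 0.00241 × 2130 = 5.1333.

5.13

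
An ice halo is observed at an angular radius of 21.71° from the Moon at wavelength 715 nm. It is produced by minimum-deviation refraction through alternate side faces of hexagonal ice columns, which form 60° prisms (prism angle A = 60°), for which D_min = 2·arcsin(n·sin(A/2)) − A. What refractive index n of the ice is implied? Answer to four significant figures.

1.308

Rearranging: n = sin((D_min + A)/2) / sin(A/2).
(D_min + A)/2 = (21.71° + 60°)/2 = 40.855°.
n = sin 40.855° / sin 30° = 0.6541 / 0.5000 = 1.3083.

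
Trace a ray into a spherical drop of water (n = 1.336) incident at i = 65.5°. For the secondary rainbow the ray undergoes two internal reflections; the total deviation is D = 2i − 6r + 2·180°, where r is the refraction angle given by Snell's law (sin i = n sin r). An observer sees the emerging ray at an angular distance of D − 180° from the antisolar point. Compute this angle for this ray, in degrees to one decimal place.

sin r = sin 65.5° / 1.336 = 0.9100/1.336 = 0.6811; r = 42.93°.
D = 2·65.5° − 6·42.93° + 2·180° = 131.00° − 257.58° + 360° = 233.42°.
Angle from antisolar point = D − 180° = 53.42°.

53.4°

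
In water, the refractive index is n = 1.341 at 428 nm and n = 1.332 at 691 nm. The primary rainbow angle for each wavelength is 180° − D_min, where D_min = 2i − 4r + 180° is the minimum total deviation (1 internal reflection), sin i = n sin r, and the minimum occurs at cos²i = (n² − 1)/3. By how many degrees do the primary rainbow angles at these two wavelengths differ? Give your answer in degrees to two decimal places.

1.29°

At 428 nm (n = 1.341): cos²i = 0.26609 → i = 58.946°, r = 39.705°, D_min = 139.071°, rainbow angle = 40.929°.
At 691 nm (n = 1.332): cos²i = 0.25807 → i = 59.469°, r = 40.290°, D_min = 137.776°, rainbow angle = 42.224°.
Angular width = |40.929° − 42.224°| = 1.295°.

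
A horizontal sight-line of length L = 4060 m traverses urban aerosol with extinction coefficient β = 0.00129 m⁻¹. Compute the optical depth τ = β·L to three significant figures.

τ = β·L = 0.00129 × 4060 = 5.2374.

5.24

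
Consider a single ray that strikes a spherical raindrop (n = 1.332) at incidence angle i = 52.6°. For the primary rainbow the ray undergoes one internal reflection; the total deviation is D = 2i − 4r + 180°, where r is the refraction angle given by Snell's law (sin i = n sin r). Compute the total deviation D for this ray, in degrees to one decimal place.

sin r = sin 52.6° / 1.332 = 0.7944/1.332 = 0.5964; r = 36.61°.
D = 2·52.6° − 4·36.61° + 180° = 105.20° − 146.45° + 180° = 138.75°.

138.7°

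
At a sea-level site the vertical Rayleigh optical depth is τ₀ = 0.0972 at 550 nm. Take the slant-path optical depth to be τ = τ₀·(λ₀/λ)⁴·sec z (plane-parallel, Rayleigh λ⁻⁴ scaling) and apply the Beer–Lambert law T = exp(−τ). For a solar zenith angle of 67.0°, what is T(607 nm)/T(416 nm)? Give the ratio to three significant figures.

Airmass: sec 67.0° = 2.5593.
τ(607 nm) = 0.0972 × (550/607)⁴ × 2.5593 = 0.0972 × 0.6741 × 2.5593 = 0.1677.
τ(416 nm) = 0.0972 × (550/416)⁴ × 2.5593 = 0.0972 × 3.0555 × 2.5593 = 0.7601.
T(607)/T(416) = exp(τ_B − τ_A) = exp(0.5924) = 1.8083.

1.81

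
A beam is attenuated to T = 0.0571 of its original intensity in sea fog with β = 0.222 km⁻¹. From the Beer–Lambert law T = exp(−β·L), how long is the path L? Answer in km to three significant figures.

Beer–Lambert: T = exp(−βL) ⇒ L = −ln(T)/β = −ln(0.0571)/0.222 = 2.8630/0.222 = 12.9 km.

12.9 km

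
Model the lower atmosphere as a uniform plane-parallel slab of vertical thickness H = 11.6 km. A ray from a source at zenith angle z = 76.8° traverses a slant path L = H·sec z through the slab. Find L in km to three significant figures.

50.8 km

sec z = 1/cos 76.8° = 4.3792.
L = 11.6 × 4.3792 = 50.799 km.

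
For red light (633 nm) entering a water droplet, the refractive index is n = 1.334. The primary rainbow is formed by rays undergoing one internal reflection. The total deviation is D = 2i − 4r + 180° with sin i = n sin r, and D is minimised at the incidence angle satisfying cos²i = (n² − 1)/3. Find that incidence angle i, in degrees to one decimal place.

cos²i = (1.334² − 1)/3 = (1.77956 − 1)/3 = 0.25985.
cos i = 0.50976, so i = 59.352°.

59.4°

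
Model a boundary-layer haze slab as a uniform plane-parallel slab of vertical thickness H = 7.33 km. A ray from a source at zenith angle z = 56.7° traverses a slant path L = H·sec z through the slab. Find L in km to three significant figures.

13.4 km

sec z = 1/cos 56.7° = 1.8214.
L = 7.33 × 1.8214 = 13.351 km.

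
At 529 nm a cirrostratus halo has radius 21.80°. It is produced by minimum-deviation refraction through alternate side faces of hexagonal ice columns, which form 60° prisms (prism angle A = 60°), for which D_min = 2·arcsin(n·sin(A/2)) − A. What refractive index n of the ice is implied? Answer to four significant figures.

Rearranging: n = sin((D_min + A)/2) / sin(A/2).
(D_min + A)/2 = (21.80° + 60°)/2 = 40.900°.
n = sin 40.900° / sin 30° = 0.6547 / 0.5000 = 1.3095.

1.309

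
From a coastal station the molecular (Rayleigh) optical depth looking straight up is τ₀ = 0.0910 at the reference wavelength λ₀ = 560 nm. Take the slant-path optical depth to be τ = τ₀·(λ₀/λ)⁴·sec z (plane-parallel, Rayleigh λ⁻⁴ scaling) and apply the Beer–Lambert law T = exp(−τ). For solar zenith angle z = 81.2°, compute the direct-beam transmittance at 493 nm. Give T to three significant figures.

0.371

sec 81.2° = 6.5366.
τ = 0.0910 × (560/493)⁴ × 6.5366 = 0.0910 × 1.6648 × 6.5366 = 0.9903.
T = exp(−0.9903) = 0.3715.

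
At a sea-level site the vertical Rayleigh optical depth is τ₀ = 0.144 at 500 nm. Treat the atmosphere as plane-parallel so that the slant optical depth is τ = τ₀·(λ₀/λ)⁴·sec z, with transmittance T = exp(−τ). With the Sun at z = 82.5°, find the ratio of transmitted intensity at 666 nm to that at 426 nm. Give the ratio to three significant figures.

Airmass: sec 82.5° = 7.6613.
τ(666 nm) = 0.144 × (500/666)⁴ × 7.6613 = 0.144 × 0.3177 × 7.6613 = 0.3505.
τ(426 nm) = 0.144 × (500/426)⁴ × 7.6613 = 0.144 × 1.8978 × 7.6613 = 2.0937.
T(666)/T(426) = exp(τ_B − τ_A) = exp(1.7432) = 5.7156.

5.72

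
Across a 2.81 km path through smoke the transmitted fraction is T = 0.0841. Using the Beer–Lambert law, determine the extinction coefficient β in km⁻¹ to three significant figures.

0.881 km⁻¹

Beer–Lambert: T = exp(−βL) ⇒ β = −ln(T)/L = −ln(0.0841)/2.81 = 2.4757/2.81 = 0.881 km⁻¹.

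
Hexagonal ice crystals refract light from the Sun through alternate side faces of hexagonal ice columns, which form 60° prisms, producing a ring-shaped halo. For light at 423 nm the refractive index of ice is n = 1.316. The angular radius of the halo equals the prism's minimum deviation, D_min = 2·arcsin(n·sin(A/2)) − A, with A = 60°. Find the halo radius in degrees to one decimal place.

n·sin(A/2) = 1.316 × sin 30° = 1.316 × 0.5000 = 0.6580.
D_min = 2·arcsin(0.6580) − 60° = 2 × 41.148° − 60° = 22.295°.

22.3°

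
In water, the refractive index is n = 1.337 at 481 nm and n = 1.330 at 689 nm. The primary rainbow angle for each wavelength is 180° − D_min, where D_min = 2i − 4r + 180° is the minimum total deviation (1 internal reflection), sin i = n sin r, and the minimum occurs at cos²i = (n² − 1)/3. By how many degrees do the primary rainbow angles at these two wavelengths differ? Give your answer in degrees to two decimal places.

At 481 nm (n = 1.337): cos²i = 0.26252 → i = 59.178°, r = 39.964°, D_min = 138.500°, rainbow angle = 41.500°.
At 689 nm (n = 1.330): cos²i = 0.25630 → i = 59.585°, r = 40.422°, D_min = 137.484°, rainbow angle = 42.516°.
Angular width = |41.500° − 42.516°| = 1.016°.

1.02°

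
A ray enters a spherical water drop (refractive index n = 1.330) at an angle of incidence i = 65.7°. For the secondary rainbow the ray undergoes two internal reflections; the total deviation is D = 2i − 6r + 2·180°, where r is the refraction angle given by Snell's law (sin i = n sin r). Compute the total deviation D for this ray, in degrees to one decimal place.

231.9°

sin r = sin 65.7° / 1.330 = 0.9114/1.330 = 0.6853; r = 43.26°.
D = 2·65.7° − 6·43.26° + 2·180° = 131.40° − 259.54° + 360° = 231.86°.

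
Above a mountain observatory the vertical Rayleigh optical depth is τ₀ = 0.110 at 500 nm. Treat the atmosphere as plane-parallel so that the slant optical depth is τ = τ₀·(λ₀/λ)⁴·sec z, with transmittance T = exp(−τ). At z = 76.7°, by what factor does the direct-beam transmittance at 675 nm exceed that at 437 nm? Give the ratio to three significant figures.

Airmass: sec 76.7° = 4.3469.
τ(675 nm) = 0.110 × (500/675)⁴ × 4.3469 = 0.110 × 0.3011 × 4.3469 = 0.1440.
τ(437 nm) = 0.110 × (500/437)⁴ × 4.3469 = 0.110 × 1.7138 × 4.3469 = 0.8195.
T(675)/T(437) = exp(τ_B − τ_A) = exp(0.6755) = 1.9650.

1.97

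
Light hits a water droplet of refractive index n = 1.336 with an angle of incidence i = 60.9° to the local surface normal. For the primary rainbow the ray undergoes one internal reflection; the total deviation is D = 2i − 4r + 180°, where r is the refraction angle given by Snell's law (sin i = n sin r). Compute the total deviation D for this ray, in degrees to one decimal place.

sin r = sin 60.9° / 1.336 = 0.8738/1.336 = 0.6540; r = 40.85°.
D = 2·60.9° − 4·40.85° + 180° = 121.80° − 163.38° + 180° = 138.42°.

138.4°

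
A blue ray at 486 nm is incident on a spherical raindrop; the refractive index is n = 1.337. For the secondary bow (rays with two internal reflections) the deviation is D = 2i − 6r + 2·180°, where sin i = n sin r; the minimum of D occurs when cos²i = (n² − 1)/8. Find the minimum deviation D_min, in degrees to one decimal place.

231.9°

cos²i = (1.78757 − 1)/8 = 0.09845; i = arccos(0.31376) = 71.714°.
sin r = sin 71.714°/1.337 = 0.71017; r = 45.249°.
D_min = 2·71.714° − 6·45.249° + 360° = 231.934°.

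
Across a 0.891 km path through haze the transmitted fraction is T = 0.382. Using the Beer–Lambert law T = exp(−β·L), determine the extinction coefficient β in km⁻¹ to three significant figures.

1.08 km⁻¹

Beer–Lambert: T = exp(−βL) ⇒ β = −ln(T)/L = −ln(0.382)/0.891 = 0.9623/0.891 = 1.08 km⁻¹.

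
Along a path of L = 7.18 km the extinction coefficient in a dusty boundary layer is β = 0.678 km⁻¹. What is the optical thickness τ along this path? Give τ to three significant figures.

4.87

τ = β·L = 0.678 × 7.18 = 4.8680.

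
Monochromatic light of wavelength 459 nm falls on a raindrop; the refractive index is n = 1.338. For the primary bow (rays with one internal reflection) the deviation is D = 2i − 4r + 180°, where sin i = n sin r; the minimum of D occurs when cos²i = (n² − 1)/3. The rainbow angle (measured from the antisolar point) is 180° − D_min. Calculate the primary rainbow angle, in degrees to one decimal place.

cos²i = (1.79024 − 1)/3 = 0.26341; i = arccos(0.51324) = 59.120°.
sin r = sin 59.120°/1.338 = 0.64144; r = 39.899°.
D_min = 2·59.120° − 4·39.899° + 180° = 138.643°.
Rainbow angle = 180° − D_min = 41.357°.

41.4°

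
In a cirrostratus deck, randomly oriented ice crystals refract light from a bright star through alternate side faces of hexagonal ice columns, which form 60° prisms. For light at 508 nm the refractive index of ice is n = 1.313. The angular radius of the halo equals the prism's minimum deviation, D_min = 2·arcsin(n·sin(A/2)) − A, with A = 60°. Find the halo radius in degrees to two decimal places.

n·sin(A/2) = 1.313 × sin 30° = 1.313 × 0.5000 = 0.6565.
D_min = 2·arcsin(0.6565) − 60° = 2 × 41.033° − 60° = 22.067°.

22.07°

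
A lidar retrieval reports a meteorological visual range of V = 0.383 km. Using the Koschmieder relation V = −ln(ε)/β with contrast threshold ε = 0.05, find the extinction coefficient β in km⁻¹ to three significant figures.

7.82 km⁻¹

β = −ln(0.05) / V = 2.996 / 0.383 = 7.8218 km⁻¹.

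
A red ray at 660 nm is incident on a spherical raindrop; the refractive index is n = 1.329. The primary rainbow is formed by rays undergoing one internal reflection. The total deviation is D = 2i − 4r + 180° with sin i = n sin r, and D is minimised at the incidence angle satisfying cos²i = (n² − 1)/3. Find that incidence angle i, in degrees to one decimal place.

cos²i = (1.329² − 1)/3 = (1.76624 − 1)/3 = 0.25541.
cos i = 0.50538, so i = 59.643°.

59.6°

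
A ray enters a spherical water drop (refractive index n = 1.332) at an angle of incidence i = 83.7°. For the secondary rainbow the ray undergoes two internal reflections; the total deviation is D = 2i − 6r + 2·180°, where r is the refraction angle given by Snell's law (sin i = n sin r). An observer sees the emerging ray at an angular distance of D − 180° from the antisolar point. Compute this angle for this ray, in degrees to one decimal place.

57.8°

sin r = sin 83.7° / 1.332 = 0.9940/1.332 = 0.7462; r = 48.26°.
D = 2·83.7° − 6·48.26° + 2·180° = 167.40° − 289.58° + 360° = 237.82°.
Angle from antisolar point = D − 180° = 57.82°.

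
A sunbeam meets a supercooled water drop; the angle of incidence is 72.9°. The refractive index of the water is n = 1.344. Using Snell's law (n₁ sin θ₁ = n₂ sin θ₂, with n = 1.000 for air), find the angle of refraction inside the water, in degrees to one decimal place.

Snell: sin θ_r = sin θ_i / n = sin 72.9° / 1.344 = 0.9558 / 1.344 = 0.7112.
θ_r = arcsin(0.7112) = 45.33°.

45.3°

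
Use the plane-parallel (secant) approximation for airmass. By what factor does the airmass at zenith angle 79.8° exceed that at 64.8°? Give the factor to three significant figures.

2.40

X(79.8°)/X(64.8°) = sec 79.8° / sec 64.8° = cos 64.8° / cos 79.8° = 0.4258/0.1771 = 2.4044.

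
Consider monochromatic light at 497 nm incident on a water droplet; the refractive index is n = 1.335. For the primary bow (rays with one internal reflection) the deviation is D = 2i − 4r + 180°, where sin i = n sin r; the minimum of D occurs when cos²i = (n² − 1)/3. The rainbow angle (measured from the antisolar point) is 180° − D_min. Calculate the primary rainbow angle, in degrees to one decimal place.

cos²i = (1.78222 − 1)/3 = 0.26074; i = arccos(0.51063) = 59.294°.
sin r = sin 59.294°/1.335 = 0.64405; r = 40.094°.
D_min = 2·59.294° − 4·40.094° + 180° = 138.212°.
Rainbow angle = 180° − D_min = 41.788°.

41.8°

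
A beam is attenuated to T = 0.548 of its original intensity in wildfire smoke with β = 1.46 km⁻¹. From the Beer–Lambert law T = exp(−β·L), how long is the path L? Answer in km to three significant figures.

Beer–Lambert: T = exp(−βL) ⇒ L = −ln(T)/β = −ln(0.548)/1.46 = 0.6015/1.46 = 0.412 km.

0.412 km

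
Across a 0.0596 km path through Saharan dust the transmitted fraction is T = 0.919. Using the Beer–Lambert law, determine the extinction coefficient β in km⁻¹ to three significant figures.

Beer–Lambert: T = exp(−βL) ⇒ β = −ln(T)/L = −ln(0.919)/0.0596 = 0.0845/0.0596 = 1.417 km⁻¹.

1.42 km⁻¹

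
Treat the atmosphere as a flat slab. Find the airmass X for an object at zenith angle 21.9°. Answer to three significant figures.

X = sec z = 1/cos 21.9° = 1/0.9278 = 1.0778.

1.08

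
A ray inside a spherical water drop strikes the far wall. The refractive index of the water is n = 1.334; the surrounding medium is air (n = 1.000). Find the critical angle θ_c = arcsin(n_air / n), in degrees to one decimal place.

48.6°

sin θ_c = n_air / n = 1.000 / 1.334 = 0.7496.
θ_c = arcsin(0.7496) = 48.56°.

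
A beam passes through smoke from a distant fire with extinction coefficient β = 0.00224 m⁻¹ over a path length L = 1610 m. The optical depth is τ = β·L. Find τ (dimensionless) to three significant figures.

3.61

τ = β·L = 0.00224 × 1610 = 3.6064.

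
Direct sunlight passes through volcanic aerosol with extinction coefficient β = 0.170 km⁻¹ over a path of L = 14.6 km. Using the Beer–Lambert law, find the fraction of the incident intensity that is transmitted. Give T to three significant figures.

τ = β·L = 0.170 × 14.6 = 2.4820.
T = exp(−2.4820) = 0.0836.

0.0836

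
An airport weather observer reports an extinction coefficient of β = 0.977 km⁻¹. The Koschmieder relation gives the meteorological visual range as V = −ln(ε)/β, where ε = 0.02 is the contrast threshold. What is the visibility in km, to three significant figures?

V = −ln(0.02) / 0.977 = 3.912 / 0.977 = 4.0041 km.

4.00 km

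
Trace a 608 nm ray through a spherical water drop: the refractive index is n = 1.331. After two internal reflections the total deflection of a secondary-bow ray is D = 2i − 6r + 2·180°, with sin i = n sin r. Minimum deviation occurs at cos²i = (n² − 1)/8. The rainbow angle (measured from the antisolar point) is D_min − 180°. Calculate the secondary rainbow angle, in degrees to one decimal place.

50.4°

cos²i = (1.77156 − 1)/8 = 0.09645; i = arccos(0.31056) = 71.907°.
sin r = sin 71.907°/1.331 = 0.71417; r = 45.575°.
D_min = 2·71.907° − 6·45.575° + 360° = 230.365°.
Rainbow angle = D_min − 180° = 50.365°.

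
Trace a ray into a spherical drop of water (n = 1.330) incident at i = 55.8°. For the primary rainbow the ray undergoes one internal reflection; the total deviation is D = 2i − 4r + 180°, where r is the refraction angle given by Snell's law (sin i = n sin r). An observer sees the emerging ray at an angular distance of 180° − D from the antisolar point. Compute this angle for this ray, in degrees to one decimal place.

sin r = sin 55.8° / 1.330 = 0.8271/1.330 = 0.6219; r = 38.45°.
D = 2·55.8° − 4·38.45° + 180° = 111.60° − 153.81° + 180° = 137.79°.
Angle from antisolar point = 180° − D = 42.21°.

42.2°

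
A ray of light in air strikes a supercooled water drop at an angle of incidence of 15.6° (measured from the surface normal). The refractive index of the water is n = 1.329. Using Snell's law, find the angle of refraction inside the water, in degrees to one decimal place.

11.7°

Snell: sin θ_r = sin θ_i / n = sin 15.6° / 1.329 = 0.2689 / 1.329 = 0.2023.
θ_r = arcsin(0.2023) = 11.67°.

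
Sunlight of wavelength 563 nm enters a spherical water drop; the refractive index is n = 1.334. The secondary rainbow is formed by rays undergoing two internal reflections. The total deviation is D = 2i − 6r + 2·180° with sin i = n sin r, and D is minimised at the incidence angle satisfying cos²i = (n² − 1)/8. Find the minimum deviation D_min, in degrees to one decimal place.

cos²i = (1.77956 − 1)/8 = 0.09744; i = arccos(0.31216) = 71.810°.
sin r = sin 71.810°/1.334 = 0.71217; r = 45.411°.
D_min = 2·71.810° − 6·45.411° + 360° = 231.153°.

231.2°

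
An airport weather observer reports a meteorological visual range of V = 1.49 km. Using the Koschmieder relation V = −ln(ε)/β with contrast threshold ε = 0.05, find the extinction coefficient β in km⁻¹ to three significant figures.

β = −ln(0.05) / V = 2.996 / 1.49 = 2.0106 km⁻¹.

2.01 km⁻¹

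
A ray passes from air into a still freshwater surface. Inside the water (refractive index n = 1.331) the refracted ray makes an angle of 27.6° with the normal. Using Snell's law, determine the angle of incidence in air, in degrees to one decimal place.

Snell: sin θ_i = n · sin θ_r = 1.331 × sin 27.6° = 1.331 × 0.4633 = 0.6166.
θ_i = arcsin(0.6166) = 38.07°.

38.1°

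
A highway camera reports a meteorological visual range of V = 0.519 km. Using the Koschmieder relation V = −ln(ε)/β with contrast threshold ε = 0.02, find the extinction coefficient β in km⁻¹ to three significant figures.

7.54 km⁻¹

β = −ln(0.02) / V = 3.912 / 0.519 = 7.5376 km⁻¹.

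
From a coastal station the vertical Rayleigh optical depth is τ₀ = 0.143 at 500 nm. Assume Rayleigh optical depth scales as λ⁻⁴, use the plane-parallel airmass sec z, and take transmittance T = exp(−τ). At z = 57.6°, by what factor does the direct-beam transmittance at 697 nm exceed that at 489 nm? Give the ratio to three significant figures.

1.25

Airmass: sec 57.6° = 1.8663.
τ(697 nm) = 0.143 × (500/697)⁴ × 1.8663 = 0.143 × 0.2648 × 1.8663 = 0.0707.
τ(489 nm) = 0.143 × (500/489)⁴ × 1.8663 = 0.143 × 1.0931 × 1.8663 = 0.2917.
T(697)/T(489) = exp(τ_B − τ_A) = exp(0.2210) = 1.2474.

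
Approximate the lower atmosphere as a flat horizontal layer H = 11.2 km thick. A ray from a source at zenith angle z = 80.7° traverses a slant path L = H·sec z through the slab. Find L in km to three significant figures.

69.3 km

sec z = 1/cos 80.7° = 6.1880.
L = 11.2 × 6.1880 = 69.305 km.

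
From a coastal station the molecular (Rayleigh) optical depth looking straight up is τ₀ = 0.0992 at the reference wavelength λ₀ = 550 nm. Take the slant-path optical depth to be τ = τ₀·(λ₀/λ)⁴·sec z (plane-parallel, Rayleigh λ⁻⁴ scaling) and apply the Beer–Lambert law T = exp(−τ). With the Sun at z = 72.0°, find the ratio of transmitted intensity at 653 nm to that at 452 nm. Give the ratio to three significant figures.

1.72

Airmass: sec 72.0° = 3.2361.
τ(653 nm) = 0.0992 × (550/653)⁴ × 3.2361 = 0.0992 × 0.5033 × 3.2361 = 0.1616.
τ(452 nm) = 0.0992 × (550/452)⁴ × 3.2361 = 0.0992 × 2.1923 × 3.2361 = 0.7038.
T(653)/T(452) = exp(τ_B − τ_A) = exp(0.5422) = 1.7198.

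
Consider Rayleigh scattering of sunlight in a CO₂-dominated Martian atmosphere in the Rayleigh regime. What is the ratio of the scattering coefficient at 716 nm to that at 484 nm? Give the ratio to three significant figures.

0.209

Rayleigh scattering ∝ λ⁻⁴, so the ratio of coefficients is the inverse fourth power of the wavelength ratio.
σ(716)/σ(484) = (484/716)⁴ = (0.6760)⁴ = 0.2088.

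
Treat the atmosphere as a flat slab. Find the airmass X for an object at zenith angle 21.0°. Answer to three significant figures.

X = sec z = 1/cos 21.0° = 1/0.9336 = 1.0711.

1.07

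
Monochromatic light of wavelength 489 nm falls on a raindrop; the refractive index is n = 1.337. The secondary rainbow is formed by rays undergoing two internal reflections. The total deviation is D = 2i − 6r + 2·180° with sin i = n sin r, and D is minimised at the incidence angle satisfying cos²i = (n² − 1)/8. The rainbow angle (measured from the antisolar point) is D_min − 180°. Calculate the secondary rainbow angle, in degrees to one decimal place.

cos²i = (1.78757 − 1)/8 = 0.09845; i = arccos(0.31376) = 71.714°.
sin r = sin 71.714°/1.337 = 0.71017; r = 45.249°.
D_min = 2·71.714° − 6·45.249° + 360° = 231.934°.
Rainbow angle = D_min − 180° = 51.934°.

51.9°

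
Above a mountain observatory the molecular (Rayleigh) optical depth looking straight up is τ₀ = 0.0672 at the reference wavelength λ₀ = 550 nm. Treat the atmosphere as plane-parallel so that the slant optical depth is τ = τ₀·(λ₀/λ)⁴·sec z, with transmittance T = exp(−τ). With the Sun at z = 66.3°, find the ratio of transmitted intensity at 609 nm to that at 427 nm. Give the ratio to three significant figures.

Airmass: sec 66.3° = 2.4879.
τ(609 nm) = 0.0672 × (550/609)⁴ × 2.4879 = 0.0672 × 0.6652 × 2.4879 = 0.1112.
τ(427 nm) = 0.0672 × (550/427)⁴ × 2.4879 = 0.0672 × 2.7526 × 2.4879 = 0.4602.
T(609)/T(427) = exp(τ_B − τ_A) = exp(0.3490) = 1.4176.

1.42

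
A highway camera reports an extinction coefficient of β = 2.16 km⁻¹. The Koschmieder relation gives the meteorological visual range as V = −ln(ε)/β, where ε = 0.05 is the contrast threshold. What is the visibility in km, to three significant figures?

V = −ln(0.05) / 2.16 = 2.996 / 2.16 = 1.3869 km.

1.39 km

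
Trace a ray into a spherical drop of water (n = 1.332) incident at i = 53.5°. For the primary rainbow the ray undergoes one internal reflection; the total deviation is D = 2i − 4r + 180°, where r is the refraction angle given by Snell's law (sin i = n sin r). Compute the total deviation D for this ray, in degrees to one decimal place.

138.5°

sin r = sin 53.5° / 1.332 = 0.8039/1.332 = 0.6035; r = 37.12°.
D = 2·53.5° − 4·37.12° + 180° = 107.00° − 148.48° + 180° = 138.52°.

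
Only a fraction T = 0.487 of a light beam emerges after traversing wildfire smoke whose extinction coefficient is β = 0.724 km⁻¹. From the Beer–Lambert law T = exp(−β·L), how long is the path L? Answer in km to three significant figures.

Beer–Lambert: T = exp(−βL) ⇒ L = −ln(T)/β = −ln(0.487)/0.724 = 0.7195/0.724 = 0.9938 km.

0.994 km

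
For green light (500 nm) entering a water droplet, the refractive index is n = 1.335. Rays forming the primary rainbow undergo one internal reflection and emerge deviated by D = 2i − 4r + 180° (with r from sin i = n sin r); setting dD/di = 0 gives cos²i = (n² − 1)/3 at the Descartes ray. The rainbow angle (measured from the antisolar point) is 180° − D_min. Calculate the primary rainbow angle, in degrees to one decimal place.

41.8°

cos²i = (1.78222 − 1)/3 = 0.26074; i = arccos(0.51063) = 59.294°.
sin r = sin 59.294°/1.335 = 0.64405; r = 40.094°.
D_min = 2·59.294° − 4·40.094° + 180° = 138.212°.
Rainbow angle = 180° − D_min = 41.788°.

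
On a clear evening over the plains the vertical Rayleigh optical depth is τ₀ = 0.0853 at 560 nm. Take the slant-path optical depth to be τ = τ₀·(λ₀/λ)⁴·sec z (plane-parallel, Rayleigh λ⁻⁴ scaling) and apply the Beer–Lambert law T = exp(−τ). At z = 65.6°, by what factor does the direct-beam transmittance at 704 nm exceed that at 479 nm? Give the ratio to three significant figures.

1.35

Airmass: sec 65.6° = 2.4207.
τ(704 nm) = 0.0853 × (560/704)⁴ × 2.4207 = 0.0853 × 0.4004 × 2.4207 = 0.0827.
τ(479 nm) = 0.0853 × (560/479)⁴ × 2.4207 = 0.0853 × 1.8681 × 2.4207 = 0.3857.
T(704)/T(479) = exp(τ_B − τ_A) = exp(0.3031) = 1.3540.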